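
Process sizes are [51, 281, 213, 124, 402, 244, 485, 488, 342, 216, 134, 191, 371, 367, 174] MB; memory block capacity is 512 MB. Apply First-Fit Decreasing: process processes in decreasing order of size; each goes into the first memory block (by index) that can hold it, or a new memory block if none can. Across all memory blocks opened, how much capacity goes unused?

Sorted descending: 488, 485, 402, 371, 367, 342, 281, 244, 216, 213, 191, 174, 134, 124, 51.
488 MB → memory block 1 (remaining 24 MB)
485 MB → memory block 2 (remaining 27 MB)
402 MB → memory block 3 (remaining 110 MB)
371 MB → memory block 4 (remaining 141 MB)
367 MB → memory block 5 (remaining 145 MB)
342 MB → memory block 6 (remaining 170 MB)
281 MB → memory block 7 (remaining 231 MB)
244 MB → memory block 8 (remaining 268 MB)
216 MB → memory block 7 (remaining 15 MB)
213 MB → memory block 8 (remaining 55 MB)
191 MB → memory block 9 (remaining 321 MB)
174 MB → memory block 9 (remaining 147 MB)
134 MB → memory block 4 (remaining 7 MB)
124 MB → memory block 5 (remaining 21 MB)
51 MB → memory block 3 (remaining 59 MB)
9 memory blocks × 512 MB = 4608 MB; used 4083 MB; unused 525 MB.

525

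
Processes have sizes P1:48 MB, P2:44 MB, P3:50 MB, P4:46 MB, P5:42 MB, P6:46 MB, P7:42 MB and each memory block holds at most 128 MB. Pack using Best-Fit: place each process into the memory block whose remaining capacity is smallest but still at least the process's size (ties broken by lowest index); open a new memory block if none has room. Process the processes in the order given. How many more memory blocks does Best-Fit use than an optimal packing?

Best-Fit: [48,44] [50,46] [42,46] [42] → 4 memory blocks.
Total size 318 MB; any packing needs at least ⌈318/128⌉ = 3 memory blocks.
An optimal packing achieves that bound: [50,48] [46,46] [44,42,42] → 3 memory blocks.
Excess: 4 − 3 = 1.

1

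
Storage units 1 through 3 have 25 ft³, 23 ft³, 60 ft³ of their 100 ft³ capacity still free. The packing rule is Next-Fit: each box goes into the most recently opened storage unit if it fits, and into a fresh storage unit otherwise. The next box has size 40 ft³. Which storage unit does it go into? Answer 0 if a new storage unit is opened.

Next-Fit only looks at storage unit 3, which has 60 ft³ free.
40 ft³ fits there.

3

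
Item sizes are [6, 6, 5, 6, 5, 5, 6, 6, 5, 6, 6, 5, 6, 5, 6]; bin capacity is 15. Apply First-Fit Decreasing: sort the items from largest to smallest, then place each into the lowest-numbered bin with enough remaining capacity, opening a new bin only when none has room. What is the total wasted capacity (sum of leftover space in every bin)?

21

Sorted descending: 6, 6, 6, 6, 6, 6, 6, 6, 6, 5, 5, 5, 5, 5, 5.
Put 6 in bin 1; 9 remain.
Put 6 in bin 1; 3 remain.
Put 6 in bin 2; 9 remain.
Put 6 in bin 2; 3 remain.
Put 6 in bin 3; 9 remain.
Put 6 in bin 3; 3 remain.
Put 6 in bin 4; 9 remain.
Put 6 in bin 4; 3 remain.
Put 6 in bin 5; 9 remain.
Put 5 in bin 5; 4 remain.
Put 5 in bin 6; 10 remain.
Put 5 in bin 6; 5 remain.
Put 5 in bin 6; 0 remain.
Put 5 in bin 7; 10 remain.
Put 5 in bin 7; 5 remain.
7 bins × 15 = 105; used 84; unused 21.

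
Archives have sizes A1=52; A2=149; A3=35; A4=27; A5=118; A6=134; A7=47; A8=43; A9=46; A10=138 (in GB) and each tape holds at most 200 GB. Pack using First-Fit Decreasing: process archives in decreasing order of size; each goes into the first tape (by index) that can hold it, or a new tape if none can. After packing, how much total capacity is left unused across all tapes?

211

Sorted descending: 149, 138, 134, 118, 52, 47, 46, 43, 35, 27.
149 GB → tape 1 (remaining 51 GB)
138 GB → tape 2 (remaining 62 GB)
134 GB → tape 3 (remaining 66 GB)
118 GB → tape 4 (remaining 82 GB)
52 GB → tape 2 (remaining 10 GB)
47 GB → tape 1 (remaining 4 GB)
46 GB → tape 3 (remaining 20 GB)
43 GB → tape 4 (remaining 39 GB)
35 GB → tape 4 (remaining 4 GB)
27 GB → tape 5 (remaining 173 GB)
5 tapes × 200 GB = 1000 GB; used 789 GB; unused 211 GB.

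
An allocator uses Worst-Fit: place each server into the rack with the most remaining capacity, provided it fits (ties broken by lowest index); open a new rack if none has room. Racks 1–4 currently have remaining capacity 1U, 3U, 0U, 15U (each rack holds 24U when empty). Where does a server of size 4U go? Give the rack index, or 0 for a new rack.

4

Racks with room: rack 4 (15U).
Most room is rack 4 with 15U free.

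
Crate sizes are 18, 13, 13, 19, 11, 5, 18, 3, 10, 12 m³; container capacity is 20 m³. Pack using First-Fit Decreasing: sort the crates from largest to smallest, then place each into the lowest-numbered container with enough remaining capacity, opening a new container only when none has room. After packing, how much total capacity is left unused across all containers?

Sorted descending: 19, 18, 18, 13, 13, 12, 11, 10, 5, 3.
19 m³ → container 1 (remaining 1 m³)
18 m³ → container 2 (remaining 2 m³)
18 m³ → container 3 (remaining 2 m³)
13 m³ → container 4 (remaining 7 m³)
13 m³ → container 5 (remaining 7 m³)
12 m³ → container 6 (remaining 8 m³)
11 m³ → container 7 (remaining 9 m³)
10 m³ → container 8 (remaining 10 m³)
5 m³ → container 4 (remaining 2 m³)
3 m³ → container 5 (remaining 4 m³)
8 containers × 20 m³ = 160 m³; used 122 m³; unused 38 m³.

38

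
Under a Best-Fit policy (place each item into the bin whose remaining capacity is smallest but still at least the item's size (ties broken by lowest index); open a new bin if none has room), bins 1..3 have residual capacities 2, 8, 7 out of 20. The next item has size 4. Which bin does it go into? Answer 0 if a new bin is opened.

3

Bins with room: bin 2 (8), bin 3 (7).
Tightest fit is bin 3 with 7 free.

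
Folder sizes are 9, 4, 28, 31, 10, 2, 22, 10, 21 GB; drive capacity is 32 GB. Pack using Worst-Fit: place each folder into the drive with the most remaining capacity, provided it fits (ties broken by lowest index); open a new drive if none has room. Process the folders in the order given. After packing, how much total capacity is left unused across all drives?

23

Put 9 GB in drive 1; 23 GB remain.
Put 4 GB in drive 1; 19 GB remain.
Put 28 GB in drive 2; 4 GB remain.
Put 31 GB in drive 3; 1 GB remain.
Put 10 GB in drive 1; 9 GB remain.
Put 2 GB in drive 1; 7 GB remain.
Put 22 GB in drive 4; 10 GB remain.
Put 10 GB in drive 4; 0 GB remain.
Put 21 GB in drive 5; 11 GB remain.
5 drives × 32 GB = 160 GB; used 137 GB; unused 23 GB.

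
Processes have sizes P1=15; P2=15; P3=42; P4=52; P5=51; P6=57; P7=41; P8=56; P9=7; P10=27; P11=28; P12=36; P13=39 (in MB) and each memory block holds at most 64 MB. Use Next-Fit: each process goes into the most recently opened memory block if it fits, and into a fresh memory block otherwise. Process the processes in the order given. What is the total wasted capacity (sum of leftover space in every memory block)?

174

memory block 1: place P1 (15 MB), 49 MB left
memory block 1: place P2 (15 MB), 34 MB left
memory block 2: place P3 (42 MB), 22 MB left
memory block 3: place P4 (52 MB), 12 MB left
memory block 4: place P5 (51 MB), 13 MB left
memory block 5: place P6 (57 MB), 7 MB left
memory block 6: place P7 (41 MB), 23 MB left
memory block 7: place P8 (56 MB), 8 MB left
memory block 7: place P9 (7 MB), 1 MB left
memory block 8: place P10 (27 MB), 37 MB left
memory block 8: place P11 (28 MB), 9 MB left
memory block 9: place P12 (36 MB), 28 MB left
memory block 10: place P13 (39 MB), 25 MB left
10 memory blocks × 64 MB = 640 MB; used 466 MB; unused 174 MB.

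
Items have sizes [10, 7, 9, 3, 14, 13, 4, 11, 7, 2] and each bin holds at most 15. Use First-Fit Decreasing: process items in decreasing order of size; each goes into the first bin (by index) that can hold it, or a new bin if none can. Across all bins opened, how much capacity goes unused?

10

Sorted descending: 14, 13, 11, 10, 9, 7, 7, 4, 3, 2.
Put 14 in bin 1; 1 remain.
Put 13 in bin 2; 2 remain.
Put 11 in bin 3; 4 remain.
Put 10 in bin 4; 5 remain.
Put 9 in bin 5; 6 remain.
Put 7 in bin 6; 8 remain.
Put 7 in bin 6; 1 remain.
Put 4 in bin 3; 0 remain.
Put 3 in bin 4; 2 remain.
Put 2 in bin 2; 0 remain.
6 bins × 15 = 90; used 80; unused 10.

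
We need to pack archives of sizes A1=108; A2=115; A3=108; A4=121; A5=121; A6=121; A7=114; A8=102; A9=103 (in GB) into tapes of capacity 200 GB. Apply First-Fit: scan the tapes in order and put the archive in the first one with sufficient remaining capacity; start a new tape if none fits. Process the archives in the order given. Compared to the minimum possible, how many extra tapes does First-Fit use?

0

First-Fit: [108] [115] [108] [121] [121] [121] [114] [102] [103] → 9 tapes.
9 archives exceed 100 GB (half the capacity), and no two of those can share a tape, so at least 9 tapes are needed.
So 9 is already optimal.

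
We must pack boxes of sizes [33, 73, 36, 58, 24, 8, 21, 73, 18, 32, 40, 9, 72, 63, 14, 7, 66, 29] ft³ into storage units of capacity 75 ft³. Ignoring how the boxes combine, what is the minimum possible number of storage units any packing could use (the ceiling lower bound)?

10

Total size = 33 + 73 + 36 + 58 + 24 + 8 + 21 + 73 + 18 + 32 + 40 + 9 + 72 + 63 + 14 + 7 + 66 + 29 = 676 ft³.
⌈676 / 75⌉ = 10.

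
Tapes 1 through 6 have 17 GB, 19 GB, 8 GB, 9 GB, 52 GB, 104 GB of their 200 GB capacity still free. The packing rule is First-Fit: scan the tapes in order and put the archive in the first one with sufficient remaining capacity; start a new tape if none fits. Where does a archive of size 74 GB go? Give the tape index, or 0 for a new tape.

6

Tapes with room: tape 6 (104 GB).
The first with room is tape 6.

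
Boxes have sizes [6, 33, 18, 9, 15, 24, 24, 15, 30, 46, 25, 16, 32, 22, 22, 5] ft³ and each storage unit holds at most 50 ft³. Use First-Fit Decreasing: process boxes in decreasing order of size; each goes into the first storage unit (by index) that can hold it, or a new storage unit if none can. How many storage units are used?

Sorted descending: 46, 33, 32, 30, 25, 24, 24, 22, 22, 18, 16, 15, 15, 9, 6, 5.
46 ft³ → storage unit 1 (remaining 4 ft³)
33 ft³ → storage unit 2 (remaining 17 ft³)
32 ft³ → storage unit 3 (remaining 18 ft³)
30 ft³ → storage unit 4 (remaining 20 ft³)
25 ft³ → storage unit 5 (remaining 25 ft³)
24 ft³ → storage unit 5 (remaining 1 ft³)
24 ft³ → storage unit 6 (remaining 26 ft³)
22 ft³ → storage unit 6 (remaining 4 ft³)
22 ft³ → storage unit 7 (remaining 28 ft³)
18 ft³ → storage unit 3 (remaining 0 ft³)
16 ft³ → storage unit 2 (remaining 1 ft³)
15 ft³ → storage unit 4 (remaining 5 ft³)
15 ft³ → storage unit 7 (remaining 13 ft³)
9 ft³ → storage unit 7 (remaining 4 ft³)
6 ft³ → storage unit 8 (remaining 44 ft³)
5 ft³ → storage unit 4 (remaining 0 ft³)
Final storage units: [46] [33,16] [32,18] [30,15,5] [25,24] [24,22] [22,15,9] [6].

8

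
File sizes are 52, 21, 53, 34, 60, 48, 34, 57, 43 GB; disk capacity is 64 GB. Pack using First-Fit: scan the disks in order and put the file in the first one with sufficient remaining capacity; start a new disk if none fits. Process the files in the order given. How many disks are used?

52 GB → disk 1 (remaining 12 GB)
21 GB → disk 2 (remaining 43 GB)
53 GB → disk 3 (remaining 11 GB)
34 GB → disk 2 (remaining 9 GB)
60 GB → disk 4 (remaining 4 GB)
48 GB → disk 5 (remaining 16 GB)
34 GB → disk 6 (remaining 30 GB)
57 GB → disk 7 (remaining 7 GB)
43 GB → disk 8 (remaining 21 GB)
Final disks: [52] [21,34] [53] [60] [48] [34] [57] [43].

8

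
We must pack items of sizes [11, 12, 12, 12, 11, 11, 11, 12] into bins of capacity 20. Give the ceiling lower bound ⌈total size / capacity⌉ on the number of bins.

5

Total size = 11 + 12 + 12 + 12 + 11 + 11 + 11 + 12 = 92.
⌈92 / 20⌉ = 5.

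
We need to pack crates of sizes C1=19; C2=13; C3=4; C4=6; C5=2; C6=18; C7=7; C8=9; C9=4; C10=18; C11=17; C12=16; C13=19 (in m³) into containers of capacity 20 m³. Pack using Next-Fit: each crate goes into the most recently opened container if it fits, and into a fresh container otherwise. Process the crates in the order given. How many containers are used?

Put C1 (19 m³) in container 1; 1 m³ remain.
Put C2 (13 m³) in container 2; 7 m³ remain.
Put C3 (4 m³) in container 2; 3 m³ remain.
Put C4 (6 m³) in container 3; 14 m³ remain.
Put C5 (2 m³) in container 3; 12 m³ remain.
Put C6 (18 m³) in container 4; 2 m³ remain.
Put C7 (7 m³) in container 5; 13 m³ remain.
Put C8 (9 m³) in container 5; 4 m³ remain.
Put C9 (4 m³) in container 5; 0 m³ remain.
Put C10 (18 m³) in container 6; 2 m³ remain.
Put C11 (17 m³) in container 7; 3 m³ remain.
Put C12 (16 m³) in container 8; 4 m³ remain.
Put C13 (19 m³) in container 9; 1 m³ remain.
Final containers: [19] [13,4] [6,2] [18] [7,9,4] [18] [17] [16] [19].

9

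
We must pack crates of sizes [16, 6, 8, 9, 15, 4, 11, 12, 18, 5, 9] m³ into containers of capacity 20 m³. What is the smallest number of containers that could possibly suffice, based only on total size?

6 containers

Total size = 16 + 6 + 8 + 9 + 15 + 4 + 11 + 12 + 18 + 5 + 9 = 113 m³.
⌈113 / 20⌉ = 6.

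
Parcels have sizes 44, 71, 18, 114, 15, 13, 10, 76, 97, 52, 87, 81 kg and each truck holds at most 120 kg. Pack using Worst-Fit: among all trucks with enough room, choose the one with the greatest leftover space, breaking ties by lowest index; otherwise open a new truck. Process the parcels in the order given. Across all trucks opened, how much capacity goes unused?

truck 1: place 44 kg, 76 kg left
truck 1: place 71 kg, 5 kg left
truck 2: place 18 kg, 102 kg left
truck 3: place 114 kg, 6 kg left
truck 2: place 15 kg, 87 kg left
truck 2: place 13 kg, 74 kg left
truck 2: place 10 kg, 64 kg left
truck 4: place 76 kg, 44 kg left
truck 5: place 97 kg, 23 kg left
truck 2: place 52 kg, 12 kg left
truck 6: place 87 kg, 33 kg left
truck 7: place 81 kg, 39 kg left
7 trucks × 120 kg = 840 kg; used 678 kg; unused 162 kg.

162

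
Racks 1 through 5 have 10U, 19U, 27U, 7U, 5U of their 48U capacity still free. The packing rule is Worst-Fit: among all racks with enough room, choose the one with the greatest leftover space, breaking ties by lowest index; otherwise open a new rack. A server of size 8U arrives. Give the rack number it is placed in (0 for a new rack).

3

Racks with room: rack 1 (10U), rack 2 (19U), rack 3 (27U).
Most room is rack 3 with 27U free.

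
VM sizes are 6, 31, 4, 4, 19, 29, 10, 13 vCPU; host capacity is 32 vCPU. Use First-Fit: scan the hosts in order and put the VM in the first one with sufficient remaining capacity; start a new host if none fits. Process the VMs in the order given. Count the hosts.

Put 6 vCPU in host 1; 26 vCPU remain.
Put 31 vCPU in host 2; 1 vCPU remain.
Put 4 vCPU in host 1; 22 vCPU remain.
Put 4 vCPU in host 1; 18 vCPU remain.
Put 19 vCPU in host 3; 13 vCPU remain.
Put 29 vCPU in host 4; 3 vCPU remain.
Put 10 vCPU in host 1; 8 vCPU remain.
Put 13 vCPU in host 3; 0 vCPU remain.

4 hosts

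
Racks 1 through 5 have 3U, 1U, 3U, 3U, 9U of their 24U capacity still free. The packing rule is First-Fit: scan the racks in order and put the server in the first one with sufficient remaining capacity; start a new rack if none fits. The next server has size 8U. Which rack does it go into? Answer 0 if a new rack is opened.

5

Racks with room: rack 5 (9U).
The first with room is rack 5.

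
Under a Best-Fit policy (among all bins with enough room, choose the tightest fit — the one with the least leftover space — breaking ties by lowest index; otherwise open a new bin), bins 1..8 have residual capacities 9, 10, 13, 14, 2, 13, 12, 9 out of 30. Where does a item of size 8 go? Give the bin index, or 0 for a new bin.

Bins with room: bin 1 (9), bin 2 (10), bin 3 (13), bin 4 (14), bin 6 (13), bin 7 (12), bin 8 (9).
Tightest fit is bin 1 with 9 free.

1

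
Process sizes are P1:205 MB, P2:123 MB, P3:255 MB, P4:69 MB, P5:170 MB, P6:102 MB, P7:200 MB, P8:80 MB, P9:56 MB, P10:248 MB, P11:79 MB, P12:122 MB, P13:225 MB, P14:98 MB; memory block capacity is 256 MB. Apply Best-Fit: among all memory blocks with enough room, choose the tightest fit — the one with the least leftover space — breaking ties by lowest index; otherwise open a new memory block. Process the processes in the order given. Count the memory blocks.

Put P1 (205 MB) in memory block 1; 51 MB remain.
Put P2 (123 MB) in memory block 2; 133 MB remain.
Put P3 (255 MB) in memory block 3; 1 MB remain.
Put P4 (69 MB) in memory block 2; 64 MB remain.
Put P5 (170 MB) in memory block 4; 86 MB remain.
Put P6 (102 MB) in memory block 5; 154 MB remain.
Put P7 (200 MB) in memory block 6; 56 MB remain.
Put P8 (80 MB) in memory block 4; 6 MB remain.
Put P9 (56 MB) in memory block 6; 0 MB remain.
Put P10 (248 MB) in memory block 7; 8 MB remain.
Put P11 (79 MB) in memory block 5; 75 MB remain.
Put P12 (122 MB) in memory block 8; 134 MB remain.
Put P13 (225 MB) in memory block 9; 31 MB remain.
Put P14 (98 MB) in memory block 8; 36 MB remain.

9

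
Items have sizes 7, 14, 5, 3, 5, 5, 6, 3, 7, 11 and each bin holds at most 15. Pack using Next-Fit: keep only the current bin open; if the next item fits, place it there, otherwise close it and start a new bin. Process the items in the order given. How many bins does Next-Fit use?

6 bins

Put 7 in bin 1; 8 remain.
Put 14 in bin 2; 1 remain.
Put 5 in bin 3; 10 remain.
Put 3 in bin 3; 7 remain.
Put 5 in bin 3; 2 remain.
Put 5 in bin 4; 10 remain.
Put 6 in bin 4; 4 remain.
Put 3 in bin 4; 1 remain.
Put 7 in bin 5; 8 remain.
Put 11 in bin 6; 4 remain.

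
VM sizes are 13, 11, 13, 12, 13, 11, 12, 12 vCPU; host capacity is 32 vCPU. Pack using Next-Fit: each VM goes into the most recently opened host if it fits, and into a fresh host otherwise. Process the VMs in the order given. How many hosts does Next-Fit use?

Put 13 vCPU in host 1; 19 vCPU remain.
Put 11 vCPU in host 1; 8 vCPU remain.
Put 13 vCPU in host 2; 19 vCPU remain.
Put 12 vCPU in host 2; 7 vCPU remain.
Put 13 vCPU in host 3; 19 vCPU remain.
Put 11 vCPU in host 3; 8 vCPU remain.
Put 12 vCPU in host 4; 20 vCPU remain.
Put 12 vCPU in host 4; 8 vCPU remain.

4 hosts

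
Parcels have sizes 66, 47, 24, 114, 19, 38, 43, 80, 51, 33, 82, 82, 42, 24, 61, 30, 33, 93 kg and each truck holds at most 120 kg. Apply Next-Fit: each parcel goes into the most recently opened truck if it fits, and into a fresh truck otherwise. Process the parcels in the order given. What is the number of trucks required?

12 trucks

truck 1: place 66 kg, 54 kg left
truck 1: place 47 kg, 7 kg left
truck 2: place 24 kg, 96 kg left
truck 3: place 114 kg, 6 kg left
truck 4: place 19 kg, 101 kg left
truck 4: place 38 kg, 63 kg left
truck 4: place 43 kg, 20 kg left
truck 5: place 80 kg, 40 kg left
truck 6: place 51 kg, 69 kg left
truck 6: place 33 kg, 36 kg left
truck 7: place 82 kg, 38 kg left
truck 8: place 82 kg, 38 kg left
truck 9: place 42 kg, 78 kg left
truck 9: place 24 kg, 54 kg left
truck 10: place 61 kg, 59 kg left
truck 10: place 30 kg, 29 kg left
truck 11: place 33 kg, 87 kg left
truck 12: place 93 kg, 27 kg left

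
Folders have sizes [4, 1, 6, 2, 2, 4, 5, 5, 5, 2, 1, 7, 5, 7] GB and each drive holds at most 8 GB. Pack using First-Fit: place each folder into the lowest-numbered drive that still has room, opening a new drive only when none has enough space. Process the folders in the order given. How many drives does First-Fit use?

9

drive 1: place 4 GB, 4 GB left
drive 1: place 1 GB, 3 GB left
drive 2: place 6 GB, 2 GB left
drive 1: place 2 GB, 1 GB left
drive 2: place 2 GB, 0 GB left
drive 3: place 4 GB, 4 GB left
drive 4: place 5 GB, 3 GB left
drive 5: place 5 GB, 3 GB left
drive 6: place 5 GB, 3 GB left
drive 3: place 2 GB, 2 GB left
drive 1: place 1 GB, 0 GB left
drive 7: place 7 GB, 1 GB left
drive 8: place 5 GB, 3 GB left
drive 9: place 7 GB, 1 GB left
Final drives: [4,1,2,1] [6,2] [4,2] [5] [5] [5] [7] [5] [7].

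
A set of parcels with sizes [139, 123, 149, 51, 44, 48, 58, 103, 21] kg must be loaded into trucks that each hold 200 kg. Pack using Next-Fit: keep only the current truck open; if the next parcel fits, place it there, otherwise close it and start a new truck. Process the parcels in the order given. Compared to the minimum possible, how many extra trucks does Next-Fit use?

1

Next-Fit: [139] [123] [149,51] [44,48,58] [103,21] → 5 trucks.
Total size 736 kg; any packing needs at least ⌈736/200⌉ = 4 trucks.
An optimal packing achieves that bound: [149,51] [139,58] [123,48,21] [103,44] → 4 trucks.
Excess: 5 − 4 = 1.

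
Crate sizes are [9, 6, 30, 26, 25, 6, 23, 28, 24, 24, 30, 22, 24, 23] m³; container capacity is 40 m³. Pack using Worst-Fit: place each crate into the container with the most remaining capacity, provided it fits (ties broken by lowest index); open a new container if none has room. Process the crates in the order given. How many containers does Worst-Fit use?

11

Put 9 m³ in container 1; 31 m³ remain.
Put 6 m³ in container 1; 25 m³ remain.
Put 30 m³ in container 2; 10 m³ remain.
Put 26 m³ in container 3; 14 m³ remain.
Put 25 m³ in container 1; 0 m³ remain.
Put 6 m³ in container 3; 8 m³ remain.
Put 23 m³ in container 4; 17 m³ remain.
Put 28 m³ in container 5; 12 m³ remain.
Put 24 m³ in container 6; 16 m³ remain.
Put 24 m³ in container 7; 16 m³ remain.
Put 30 m³ in container 8; 10 m³ remain.
Put 22 m³ in container 9; 18 m³ remain.
Put 24 m³ in container 10; 16 m³ remain.
Put 23 m³ in container 11; 17 m³ remain.
Final containers: [9,6,25] [30] [26,6] [23] [28] [24] [24] [30] [22] [24] [23].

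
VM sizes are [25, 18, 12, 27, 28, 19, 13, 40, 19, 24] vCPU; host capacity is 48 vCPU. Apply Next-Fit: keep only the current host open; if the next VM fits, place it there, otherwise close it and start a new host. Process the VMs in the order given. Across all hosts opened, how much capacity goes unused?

63

host 1: place 25 vCPU, 23 vCPU left
host 1: place 18 vCPU, 5 vCPU left
host 2: place 12 vCPU, 36 vCPU left
host 2: place 27 vCPU, 9 vCPU left
host 3: place 28 vCPU, 20 vCPU left
host 3: place 19 vCPU, 1 vCPU left
host 4: place 13 vCPU, 35 vCPU left
host 5: place 40 vCPU, 8 vCPU left
host 6: place 19 vCPU, 29 vCPU left
host 6: place 24 vCPU, 5 vCPU left
6 hosts × 48 vCPU = 288 vCPU; used 225 vCPU; unused 63 vCPU.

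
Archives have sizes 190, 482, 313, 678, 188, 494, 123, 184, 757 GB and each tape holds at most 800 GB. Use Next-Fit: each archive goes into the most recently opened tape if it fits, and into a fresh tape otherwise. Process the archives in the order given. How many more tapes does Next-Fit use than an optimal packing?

Next-Fit: [190,482] [313] [678] [188,494] [123,184] [757] → 6 tapes.
Total size 3409 GB; any packing needs at least ⌈3409/800⌉ = 5 tapes.
An optimal packing achieves that bound: [757] [678] [494,190] [482,313] [188,184,123] → 5 tapes.
Excess: 6 − 5 = 1.

1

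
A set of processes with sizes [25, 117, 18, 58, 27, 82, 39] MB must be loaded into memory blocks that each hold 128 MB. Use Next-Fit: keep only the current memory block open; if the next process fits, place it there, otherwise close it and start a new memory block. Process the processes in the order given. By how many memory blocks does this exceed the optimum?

1

Next-Fit: [25] [117] [18,58,27] [82,39] → 4 memory blocks.
Total size 366 MB; any packing needs at least ⌈366/128⌉ = 3 memory blocks.
An optimal packing achieves that bound: [117] [82,39] [58,27,25,18] → 3 memory blocks.
Excess: 4 − 3 = 1.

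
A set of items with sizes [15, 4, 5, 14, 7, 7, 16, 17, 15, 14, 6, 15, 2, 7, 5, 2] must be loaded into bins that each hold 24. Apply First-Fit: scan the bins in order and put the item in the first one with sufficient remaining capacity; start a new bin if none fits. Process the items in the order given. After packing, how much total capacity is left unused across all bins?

17

Put 15 in bin 1; 9 remain.
Put 4 in bin 1; 5 remain.
Put 5 in bin 1; 0 remain.
Put 14 in bin 2; 10 remain.
Put 7 in bin 2; 3 remain.
Put 7 in bin 3; 17 remain.
Put 16 in bin 3; 1 remain.
Put 17 in bin 4; 7 remain.
Put 15 in bin 5; 9 remain.
Put 14 in bin 6; 10 remain.
Put 6 in bin 4; 1 remain.
Put 15 in bin 7; 9 remain.
Put 2 in bin 2; 1 remain.
Put 7 in bin 5; 2 remain.
Put 5 in bin 6; 5 remain.
Put 2 in bin 5; 0 remain.
7 bins × 24 = 168; used 151; unused 17.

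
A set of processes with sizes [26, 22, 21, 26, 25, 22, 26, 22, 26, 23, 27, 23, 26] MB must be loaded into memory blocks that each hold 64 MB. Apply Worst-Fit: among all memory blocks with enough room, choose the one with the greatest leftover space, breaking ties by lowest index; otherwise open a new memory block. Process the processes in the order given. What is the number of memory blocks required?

26 MB → memory block 1 (remaining 38 MB)
22 MB → memory block 1 (remaining 16 MB)
21 MB → memory block 2 (remaining 43 MB)
26 MB → memory block 2 (remaining 17 MB)
25 MB → memory block 3 (remaining 39 MB)
22 MB → memory block 3 (remaining 17 MB)
26 MB → memory block 4 (remaining 38 MB)
22 MB → memory block 4 (remaining 16 MB)
26 MB → memory block 5 (remaining 38 MB)
23 MB → memory block 5 (remaining 15 MB)
27 MB → memory block 6 (remaining 37 MB)
23 MB → memory block 6 (remaining 14 MB)
26 MB → memory block 7 (remaining 38 MB)

7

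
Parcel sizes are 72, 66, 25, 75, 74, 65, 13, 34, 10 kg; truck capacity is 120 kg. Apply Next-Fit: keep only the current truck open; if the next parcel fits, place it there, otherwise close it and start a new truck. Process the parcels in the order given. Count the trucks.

truck 1: place 72 kg, 48 kg left
truck 2: place 66 kg, 54 kg left
truck 2: place 25 kg, 29 kg left
truck 3: place 75 kg, 45 kg left
truck 4: place 74 kg, 46 kg left
truck 5: place 65 kg, 55 kg left
truck 5: place 13 kg, 42 kg left
truck 5: place 34 kg, 8 kg left
truck 6: place 10 kg, 110 kg left

6 trucks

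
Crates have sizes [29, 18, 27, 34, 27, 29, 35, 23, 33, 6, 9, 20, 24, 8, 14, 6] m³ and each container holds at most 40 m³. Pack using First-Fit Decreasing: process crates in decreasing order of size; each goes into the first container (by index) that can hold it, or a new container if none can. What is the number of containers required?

10 containers

Sorted descending: 35, 34, 33, 29, 29, 27, 27, 24, 23, 20, 18, 14, 9, 8, 6, 6.
35 m³ → container 1 (remaining 5 m³)
34 m³ → container 2 (remaining 6 m³)
33 m³ → container 3 (remaining 7 m³)
29 m³ → container 4 (remaining 11 m³)
29 m³ → container 5 (remaining 11 m³)
27 m³ → container 6 (remaining 13 m³)
27 m³ → container 7 (remaining 13 m³)
24 m³ → container 8 (remaining 16 m³)
23 m³ → container 9 (remaining 17 m³)
20 m³ → container 10 (remaining 20 m³)
18 m³ → container 10 (remaining 2 m³)
14 m³ → container 8 (remaining 2 m³)
9 m³ → container 4 (remaining 2 m³)
8 m³ → container 5 (remaining 3 m³)
6 m³ → container 2 (remaining 0 m³)
6 m³ → container 3 (remaining 1 m³)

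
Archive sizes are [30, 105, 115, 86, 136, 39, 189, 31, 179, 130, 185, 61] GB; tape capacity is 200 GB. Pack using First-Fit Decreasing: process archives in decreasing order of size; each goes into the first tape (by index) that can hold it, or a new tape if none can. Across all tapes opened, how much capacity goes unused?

Sorted descending: 189, 185, 179, 136, 130, 115, 105, 86, 61, 39, 31, 30.
Put 189 GB in tape 1; 11 GB remain.
Put 185 GB in tape 2; 15 GB remain.
Put 179 GB in tape 3; 21 GB remain.
Put 136 GB in tape 4; 64 GB remain.
Put 130 GB in tape 5; 70 GB remain.
Put 115 GB in tape 6; 85 GB remain.
Put 105 GB in tape 7; 95 GB remain.
Put 86 GB in tape 7; 9 GB remain.
Put 61 GB in tape 4; 3 GB remain.
Put 39 GB in tape 5; 31 GB remain.
Put 31 GB in tape 5; 0 GB remain.
Put 30 GB in tape 6; 55 GB remain.
7 tapes × 200 GB = 1400 GB; used 1286 GB; unused 114 GB.

114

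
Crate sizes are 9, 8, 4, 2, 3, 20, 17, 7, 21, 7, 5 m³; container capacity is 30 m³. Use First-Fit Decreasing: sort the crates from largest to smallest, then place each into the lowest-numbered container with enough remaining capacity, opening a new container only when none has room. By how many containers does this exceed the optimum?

0

First-Fit Decreasing: [21,9] [20,8,2] [17,7,5] [7,4,3] → 4 containers.
Total size 103 m³; any packing needs at least ⌈103/30⌉ = 4 containers.
So 4 is already optimal.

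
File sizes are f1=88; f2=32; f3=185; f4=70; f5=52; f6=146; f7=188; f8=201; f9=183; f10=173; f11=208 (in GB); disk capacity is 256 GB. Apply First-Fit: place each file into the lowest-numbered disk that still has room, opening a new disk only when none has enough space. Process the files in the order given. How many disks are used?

disk 1: place f1 (88 GB), 168 GB left
disk 1: place f2 (32 GB), 136 GB left
disk 2: place f3 (185 GB), 71 GB left
disk 1: place f4 (70 GB), 66 GB left
disk 1: place f5 (52 GB), 14 GB left
disk 3: place f6 (146 GB), 110 GB left
disk 4: place f7 (188 GB), 68 GB left
disk 5: place f8 (201 GB), 55 GB left
disk 6: place f9 (183 GB), 73 GB left
disk 7: place f10 (173 GB), 83 GB left
disk 8: place f11 (208 GB), 48 GB left

8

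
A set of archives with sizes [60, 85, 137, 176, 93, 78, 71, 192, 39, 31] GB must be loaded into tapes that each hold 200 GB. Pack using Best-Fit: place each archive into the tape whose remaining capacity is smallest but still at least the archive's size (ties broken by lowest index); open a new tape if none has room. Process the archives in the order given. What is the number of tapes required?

6

tape 1: place 60 GB, 140 GB left
tape 1: place 85 GB, 55 GB left
tape 2: place 137 GB, 63 GB left
tape 3: place 176 GB, 24 GB left
tape 4: place 93 GB, 107 GB left
tape 4: place 78 GB, 29 GB left
tape 5: place 71 GB, 129 GB left
tape 6: place 192 GB, 8 GB left
tape 1: place 39 GB, 16 GB left
tape 2: place 31 GB, 32 GB left
Final tapes: [60,85,39] [137,31] [176] [93,78] [71] [192].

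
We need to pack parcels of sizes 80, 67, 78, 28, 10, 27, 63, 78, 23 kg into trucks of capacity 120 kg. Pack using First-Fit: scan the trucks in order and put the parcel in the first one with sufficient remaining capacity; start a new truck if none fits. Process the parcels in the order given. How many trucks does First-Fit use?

5

80 kg → truck 1 (remaining 40 kg)
67 kg → truck 2 (remaining 53 kg)
78 kg → truck 3 (remaining 42 kg)
28 kg → truck 1 (remaining 12 kg)
10 kg → truck 1 (remaining 2 kg)
27 kg → truck 2 (remaining 26 kg)
63 kg → truck 4 (remaining 57 kg)
78 kg → truck 5 (remaining 42 kg)
23 kg → truck 2 (remaining 3 kg)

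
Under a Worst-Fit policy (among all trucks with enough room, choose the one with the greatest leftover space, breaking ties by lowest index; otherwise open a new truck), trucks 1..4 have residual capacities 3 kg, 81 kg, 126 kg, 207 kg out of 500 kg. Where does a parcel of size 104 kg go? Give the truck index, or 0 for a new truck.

4

Trucks with room: truck 3 (126 kg), truck 4 (207 kg).
Most room is truck 4 with 207 kg free.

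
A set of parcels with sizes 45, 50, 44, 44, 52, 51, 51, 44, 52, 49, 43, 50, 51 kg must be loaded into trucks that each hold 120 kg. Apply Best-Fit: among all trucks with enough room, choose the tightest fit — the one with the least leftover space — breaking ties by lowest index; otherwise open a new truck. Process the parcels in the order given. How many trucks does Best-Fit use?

7 trucks

truck 1: place 45 kg, 75 kg left
truck 1: place 50 kg, 25 kg left
truck 2: place 44 kg, 76 kg left
truck 2: place 44 kg, 32 kg left
truck 3: place 52 kg, 68 kg left
truck 3: place 51 kg, 17 kg left
truck 4: place 51 kg, 69 kg left
truck 4: place 44 kg, 25 kg left
truck 5: place 52 kg, 68 kg left
truck 5: place 49 kg, 19 kg left
truck 6: place 43 kg, 77 kg left
truck 6: place 50 kg, 27 kg left
truck 7: place 51 kg, 69 kg left
Final trucks: [45,50] [44,44] [52,51] [51,44] [52,49] [43,50] [51].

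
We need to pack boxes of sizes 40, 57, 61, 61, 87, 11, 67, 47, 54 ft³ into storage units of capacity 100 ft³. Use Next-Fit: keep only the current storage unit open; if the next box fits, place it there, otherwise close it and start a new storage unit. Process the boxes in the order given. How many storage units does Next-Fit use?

Put 40 ft³ in storage unit 1; 60 ft³ remain.
Put 57 ft³ in storage unit 1; 3 ft³ remain.
Put 61 ft³ in storage unit 2; 39 ft³ remain.
Put 61 ft³ in storage unit 3; 39 ft³ remain.
Put 87 ft³ in storage unit 4; 13 ft³ remain.
Put 11 ft³ in storage unit 4; 2 ft³ remain.
Put 67 ft³ in storage unit 5; 33 ft³ remain.
Put 47 ft³ in storage unit 6; 53 ft³ remain.
Put 54 ft³ in storage unit 7; 46 ft³ remain.
Final storage units: [40,57] [61] [61] [87,11] [67] [47] [54].

7 storage units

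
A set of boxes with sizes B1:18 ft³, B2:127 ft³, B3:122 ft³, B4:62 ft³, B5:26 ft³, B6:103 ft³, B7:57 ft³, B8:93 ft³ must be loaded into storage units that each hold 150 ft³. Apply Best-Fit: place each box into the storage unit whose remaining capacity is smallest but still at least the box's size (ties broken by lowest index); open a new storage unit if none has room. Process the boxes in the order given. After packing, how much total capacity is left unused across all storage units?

142

Put B1 (18 ft³) in storage unit 1; 132 ft³ remain.
Put B2 (127 ft³) in storage unit 1; 5 ft³ remain.
Put B3 (122 ft³) in storage unit 2; 28 ft³ remain.
Put B4 (62 ft³) in storage unit 3; 88 ft³ remain.
Put B5 (26 ft³) in storage unit 2; 2 ft³ remain.
Put B6 (103 ft³) in storage unit 4; 47 ft³ remain.
Put B7 (57 ft³) in storage unit 3; 31 ft³ remain.
Put B8 (93 ft³) in storage unit 5; 57 ft³ remain.
5 storage units × 150 ft³ = 750 ft³; used 608 ft³; unused 142 ft³.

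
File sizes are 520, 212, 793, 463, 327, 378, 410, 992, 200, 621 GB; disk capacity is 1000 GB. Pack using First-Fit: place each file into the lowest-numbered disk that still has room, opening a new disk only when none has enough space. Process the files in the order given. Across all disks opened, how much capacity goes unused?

disk 1: place 520 GB, 480 GB left
disk 1: place 212 GB, 268 GB left
disk 2: place 793 GB, 207 GB left
disk 3: place 463 GB, 537 GB left
disk 3: place 327 GB, 210 GB left
disk 4: place 378 GB, 622 GB left
disk 4: place 410 GB, 212 GB left
disk 5: place 992 GB, 8 GB left
disk 1: place 200 GB, 68 GB left
disk 6: place 621 GB, 379 GB left
6 disks × 1000 GB = 6000 GB; used 4916 GB; unused 1084 GB.

1084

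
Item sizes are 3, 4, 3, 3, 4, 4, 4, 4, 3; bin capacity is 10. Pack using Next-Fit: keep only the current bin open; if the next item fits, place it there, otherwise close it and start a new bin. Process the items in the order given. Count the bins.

4 bins

bin 1: place 3, 7 left
bin 1: place 4, 3 left
bin 1: place 3, 0 left
bin 2: place 3, 7 left
bin 2: place 4, 3 left
bin 3: place 4, 6 left
bin 3: place 4, 2 left
bin 4: place 4, 6 left
bin 4: place 3, 3 left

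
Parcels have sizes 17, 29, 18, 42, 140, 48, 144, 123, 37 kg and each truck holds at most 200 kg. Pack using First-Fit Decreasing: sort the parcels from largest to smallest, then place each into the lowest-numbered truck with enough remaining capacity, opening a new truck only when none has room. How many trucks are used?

4

Sorted descending: 144, 140, 123, 48, 42, 37, 29, 18, 17.
truck 1: place 144 kg, 56 kg left
truck 2: place 140 kg, 60 kg left
truck 3: place 123 kg, 77 kg left
truck 1: place 48 kg, 8 kg left
truck 2: place 42 kg, 18 kg left
truck 3: place 37 kg, 40 kg left
truck 3: place 29 kg, 11 kg left
truck 2: place 18 kg, 0 kg left
truck 4: place 17 kg, 183 kg left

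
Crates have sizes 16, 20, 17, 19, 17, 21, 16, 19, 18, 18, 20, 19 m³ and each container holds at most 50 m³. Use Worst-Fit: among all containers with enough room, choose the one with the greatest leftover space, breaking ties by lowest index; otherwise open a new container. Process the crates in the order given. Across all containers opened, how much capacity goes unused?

16 m³ → container 1 (remaining 34 m³)
20 m³ → container 1 (remaining 14 m³)
17 m³ → container 2 (remaining 33 m³)
19 m³ → container 2 (remaining 14 m³)
17 m³ → container 3 (remaining 33 m³)
21 m³ → container 3 (remaining 12 m³)
16 m³ → container 4 (remaining 34 m³)
19 m³ → container 4 (remaining 15 m³)
18 m³ → container 5 (remaining 32 m³)
18 m³ → container 5 (remaining 14 m³)
20 m³ → container 6 (remaining 30 m³)
19 m³ → container 6 (remaining 11 m³)
6 containers × 50 m³ = 300 m³; used 220 m³; unused 80 m³.

80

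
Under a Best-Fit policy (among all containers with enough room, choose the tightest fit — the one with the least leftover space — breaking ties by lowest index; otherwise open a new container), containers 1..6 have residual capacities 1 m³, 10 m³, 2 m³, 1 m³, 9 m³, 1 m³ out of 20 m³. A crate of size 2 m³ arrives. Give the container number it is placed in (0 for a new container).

3

Containers with room: container 2 (10 m³), container 3 (2 m³), container 5 (9 m³).
Tightest fit is container 3 with 2 m³ free.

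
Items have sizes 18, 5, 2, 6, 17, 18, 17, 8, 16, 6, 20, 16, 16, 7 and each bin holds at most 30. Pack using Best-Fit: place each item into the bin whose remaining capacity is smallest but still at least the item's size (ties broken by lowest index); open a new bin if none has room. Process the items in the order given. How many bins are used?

bin 1: place 18, 12 left
bin 1: place 5, 7 left
bin 1: place 2, 5 left
bin 2: place 6, 24 left
bin 2: place 17, 7 left
bin 3: place 18, 12 left
bin 4: place 17, 13 left
bin 3: place 8, 4 left
bin 5: place 16, 14 left
bin 2: place 6, 1 left
bin 6: place 20, 10 left
bin 7: place 16, 14 left
bin 8: place 16, 14 left
bin 6: place 7, 3 left
Final bins: [18,5,2] [6,17,6] [18,8] [17] [16] [20,7] [16] [16].

8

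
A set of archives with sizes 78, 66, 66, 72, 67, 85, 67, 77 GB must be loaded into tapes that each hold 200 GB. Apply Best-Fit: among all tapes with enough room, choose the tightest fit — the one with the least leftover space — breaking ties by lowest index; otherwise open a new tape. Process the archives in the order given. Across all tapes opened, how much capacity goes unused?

Put 78 GB in tape 1; 122 GB remain.
Put 66 GB in tape 1; 56 GB remain.
Put 66 GB in tape 2; 134 GB remain.
Put 72 GB in tape 2; 62 GB remain.
Put 67 GB in tape 3; 133 GB remain.
Put 85 GB in tape 3; 48 GB remain.
Put 67 GB in tape 4; 133 GB remain.
Put 77 GB in tape 4; 56 GB remain.
4 tapes × 200 GB = 800 GB; used 578 GB; unused 222 GB.

222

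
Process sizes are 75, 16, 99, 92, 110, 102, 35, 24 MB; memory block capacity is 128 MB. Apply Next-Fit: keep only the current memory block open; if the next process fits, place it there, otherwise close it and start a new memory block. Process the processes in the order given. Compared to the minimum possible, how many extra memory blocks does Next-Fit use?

1

Next-Fit: [75,16] [99] [92] [110] [102] [35,24] → 6 memory blocks.
Total size 553 MB; any packing needs at least ⌈553/128⌉ = 5 memory blocks.
An optimal packing achieves that bound: [110,16] [102,24] [99] [92,35] [75] → 5 memory blocks.
Excess: 6 − 5 = 1.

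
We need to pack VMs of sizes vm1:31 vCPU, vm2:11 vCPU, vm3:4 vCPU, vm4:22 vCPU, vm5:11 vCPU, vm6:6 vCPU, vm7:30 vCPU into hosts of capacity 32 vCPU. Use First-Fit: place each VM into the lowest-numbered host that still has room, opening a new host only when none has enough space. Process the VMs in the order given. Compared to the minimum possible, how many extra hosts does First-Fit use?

0

First-Fit: [31] [11,4,11,6] [22] [30] → 4 hosts.
Total size 115 vCPU; any packing needs at least ⌈115/32⌉ = 4 hosts.
So 4 is already optimal.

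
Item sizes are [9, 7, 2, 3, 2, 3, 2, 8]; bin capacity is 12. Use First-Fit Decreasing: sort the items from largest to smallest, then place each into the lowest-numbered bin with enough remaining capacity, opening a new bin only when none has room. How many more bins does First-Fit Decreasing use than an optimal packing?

1

First-Fit Decreasing: [9,3] [8,3] [7,2,2] [2] → 4 bins.
Total size 36; any packing needs at least ⌈36/12⌉ = 3 bins.
An optimal packing achieves that bound: [9,3] [8,2,2] [7,3,2] → 3 bins.
Excess: 4 − 3 = 1.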